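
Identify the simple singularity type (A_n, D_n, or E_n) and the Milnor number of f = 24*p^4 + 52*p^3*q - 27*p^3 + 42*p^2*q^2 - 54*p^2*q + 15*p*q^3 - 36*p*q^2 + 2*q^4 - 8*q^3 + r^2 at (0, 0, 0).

The Hessian of f at 0 has rank 1. Corank 2; j^3 = -(3*p + 2*q)^3 is a perfect cube, so E-series; the 4-jet and mu = 7 give E_7.

Type E_{7}, Milnor number mu = 7.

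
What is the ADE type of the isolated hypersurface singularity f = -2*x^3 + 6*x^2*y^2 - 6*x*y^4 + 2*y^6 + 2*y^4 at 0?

The Hessian of f at 0 has rank 0. Corank 2; j^3 = -2*x^3 is a perfect cube, so E-series; the 4-jet and mu = 6 give E_6.

E6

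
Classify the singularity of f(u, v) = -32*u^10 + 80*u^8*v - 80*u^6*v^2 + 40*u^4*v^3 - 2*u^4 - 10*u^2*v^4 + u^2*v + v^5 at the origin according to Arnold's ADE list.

D_{6}

The Hessian of f at 0 is [[0, 0], [0, 0]] with rank 0, so corank 2. A Groebner basis of the Jacobian ideal J(f) in C{u,v} is {u^2/5 + v^4, u^3, u*v}; counting standard monomials gives mu = 6. Corank 2; j^3 = u^2*v has shape L^2 M (L != M), so D-series; mu = 6 gives D_6.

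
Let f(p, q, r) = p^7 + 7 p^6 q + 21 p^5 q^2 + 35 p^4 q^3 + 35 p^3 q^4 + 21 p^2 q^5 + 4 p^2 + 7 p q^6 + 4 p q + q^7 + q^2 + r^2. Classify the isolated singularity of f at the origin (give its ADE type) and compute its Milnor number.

Type A6, Milnor number mu = 6.

The Hessian of f at 0 is [[8, 4, 0], [4, 2, 0], [0, 0, 2]] with rank 2, so corank 1. A Groebner basis of the Jacobian ideal J(f) in C{p,q,r} is {q^6, p + q/2, r}; counting standard monomials gives mu = 6. Corank 1: A-series; mu = 6 gives A_6.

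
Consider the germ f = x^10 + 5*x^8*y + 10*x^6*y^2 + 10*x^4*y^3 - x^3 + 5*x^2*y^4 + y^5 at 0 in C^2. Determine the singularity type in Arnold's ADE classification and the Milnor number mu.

Type E_{8}, Milnor number mu = 8.

The Hessian of f at 0 has rank 0. Corank 2; j^3 = -x^3 is a perfect cube, so E-series; the 5-jet and mu = 8 give E_8.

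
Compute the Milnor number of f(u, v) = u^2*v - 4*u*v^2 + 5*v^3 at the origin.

4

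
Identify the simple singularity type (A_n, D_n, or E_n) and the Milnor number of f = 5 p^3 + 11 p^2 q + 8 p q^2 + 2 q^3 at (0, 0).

Type D4, Milnor number mu = 4.

The Hessian of f at 0 has rank 0. Corank 2; j^3 = (p + q)*(5*p^2 + 6*p*q + 2*q^2) splits into three distinct lines over C (the quadratic factor has nonzero discriminant), so D_4.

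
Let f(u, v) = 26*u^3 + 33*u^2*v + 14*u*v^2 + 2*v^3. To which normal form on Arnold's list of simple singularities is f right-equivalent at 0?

The Hessian of f at 0 has rank 0. Corank 2; j^3 = (2*u + v)*(13*u^2 + 10*u*v + 2*v^2) splits into three distinct lines over C (the quadratic factor has nonzero discriminant), so D_4.

D_{4}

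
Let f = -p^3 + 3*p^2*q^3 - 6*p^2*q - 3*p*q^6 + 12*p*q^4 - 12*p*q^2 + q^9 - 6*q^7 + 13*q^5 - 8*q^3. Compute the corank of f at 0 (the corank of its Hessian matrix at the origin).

2

The Hessian at 0 is [[0, 0], [0, 0]] of rank 0; hence corank 2.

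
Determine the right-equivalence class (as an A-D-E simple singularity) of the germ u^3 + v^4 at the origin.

The Hessian of f at 0 has rank 0. Corank 2; j^3 = u^3 is a perfect cube, so E-series; the 4-jet and mu = 6 give E_6.

E6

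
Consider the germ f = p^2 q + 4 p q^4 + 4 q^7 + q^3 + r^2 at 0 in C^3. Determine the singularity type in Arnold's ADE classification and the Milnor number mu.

The Hessian of f at 0 has rank 1. Corank 2; j^3 = q*(p^2 + q^2) splits into three distinct lines over C (the quadratic factor has nonzero discriminant), so D_4.

Type D_{4}, Milnor number mu = 4.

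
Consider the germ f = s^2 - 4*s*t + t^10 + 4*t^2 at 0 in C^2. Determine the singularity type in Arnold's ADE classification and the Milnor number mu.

The Hessian of f at 0 has rank 1. Corank 1: A-series; mu = 9 gives A_9.

Type A_9, Milnor number mu = 9.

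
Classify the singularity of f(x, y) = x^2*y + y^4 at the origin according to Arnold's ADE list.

D_{5}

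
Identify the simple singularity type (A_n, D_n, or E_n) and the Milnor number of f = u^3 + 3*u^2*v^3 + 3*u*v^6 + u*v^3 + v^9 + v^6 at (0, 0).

Type E_7, Milnor number mu = 7.

The Hessian of f at 0 is [[0, 0], [0, 0]] with rank 0, so corank 2. A Groebner basis of the Jacobian ideal J(f) in C{u,v} is {u^3, u*v^2, 3*u^2 + v^3}; counting standard monomials gives mu = 7. Corank 2; j^3 = u^3 is a perfect cube, so E-series; the 4-jet and mu = 7 give E_7.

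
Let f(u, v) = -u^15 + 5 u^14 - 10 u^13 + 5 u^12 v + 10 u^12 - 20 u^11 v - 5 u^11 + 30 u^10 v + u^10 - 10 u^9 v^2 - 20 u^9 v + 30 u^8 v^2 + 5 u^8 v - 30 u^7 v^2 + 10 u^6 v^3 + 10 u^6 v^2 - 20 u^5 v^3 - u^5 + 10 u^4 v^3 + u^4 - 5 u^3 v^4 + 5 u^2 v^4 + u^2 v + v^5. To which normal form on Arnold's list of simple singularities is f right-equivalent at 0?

D_{6}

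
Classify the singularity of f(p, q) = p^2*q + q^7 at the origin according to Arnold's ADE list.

D_{8}

The Hessian of f at 0 is [[0, 0], [0, 0]] with rank 0, so corank 2. A Groebner basis of the Jacobian ideal J(f) in C{p,q} is {p^2/7 + q^6, p^3, p*q}; counting standard monomials gives mu = 8. Corank 2; j^3 = p^2*q has shape L^2 M (L != M), so D-series; mu = 8 gives D_8.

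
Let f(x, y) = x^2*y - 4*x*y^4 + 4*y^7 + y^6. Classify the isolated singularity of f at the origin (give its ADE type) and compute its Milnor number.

Type D_{7}, Milnor number mu = 7.

The Hessian of f at 0 is [[0, 0], [0, 0]] with rank 0, so corank 2. A Groebner basis of the Jacobian ideal J(f) in C{x,y} is {-x*y/2 + y^4, x^3, x^2*y, x^2/3 + x*y^2}; counting standard monomials gives mu = 7. Corank 2; j^3 = x^2*y has shape L^2 M (L != M), so D-series; mu = 7 gives D_7.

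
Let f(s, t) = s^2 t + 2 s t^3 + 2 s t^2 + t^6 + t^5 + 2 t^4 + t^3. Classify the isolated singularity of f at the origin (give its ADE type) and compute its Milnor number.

Type D_{7}, Milnor number mu = 7.

The Hessian of f at 0 is [[0, 0], [0, 0]] with rank 0, so corank 2. A Groebner basis of the Jacobian ideal J(f) in C{s,t} is {s^3 - s^2/2 - 7*s*t^2/2 + 3*s*t/2 + 2*t^2, s^2*t + s^2/6 + 13*s*t^2/6 - 5*s*t/6 - t^2, s*t + t^3 + t^2}; counting standard monomials gives mu = 7. Corank 2; j^3 = t*(s + t)^2 has shape L^2 M (L != M), so D-series; mu = 7 gives D_7.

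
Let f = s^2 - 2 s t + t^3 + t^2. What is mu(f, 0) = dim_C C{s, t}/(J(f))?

2

The Hessian of f at 0 has rank 1. Corank 1: A-series; mu = 2 gives A_2.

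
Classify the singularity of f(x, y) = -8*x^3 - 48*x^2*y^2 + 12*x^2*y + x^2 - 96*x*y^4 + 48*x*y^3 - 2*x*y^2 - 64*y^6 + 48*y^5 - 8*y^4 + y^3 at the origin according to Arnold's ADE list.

The Hessian of f at 0 is [[2, 0], [0, 0]] with rank 1, so corank 1. A Groebner basis of the Jacobian ideal J(f) in C{x,y} is {y^2, x}; counting standard monomials gives mu = 2. Corank 1: A-series; mu = 2 gives A_2.

A_{2}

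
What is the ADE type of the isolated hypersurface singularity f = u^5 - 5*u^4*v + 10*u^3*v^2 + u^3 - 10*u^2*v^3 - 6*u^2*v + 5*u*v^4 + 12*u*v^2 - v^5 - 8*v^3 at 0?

E8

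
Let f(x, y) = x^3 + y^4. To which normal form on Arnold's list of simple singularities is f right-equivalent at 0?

E6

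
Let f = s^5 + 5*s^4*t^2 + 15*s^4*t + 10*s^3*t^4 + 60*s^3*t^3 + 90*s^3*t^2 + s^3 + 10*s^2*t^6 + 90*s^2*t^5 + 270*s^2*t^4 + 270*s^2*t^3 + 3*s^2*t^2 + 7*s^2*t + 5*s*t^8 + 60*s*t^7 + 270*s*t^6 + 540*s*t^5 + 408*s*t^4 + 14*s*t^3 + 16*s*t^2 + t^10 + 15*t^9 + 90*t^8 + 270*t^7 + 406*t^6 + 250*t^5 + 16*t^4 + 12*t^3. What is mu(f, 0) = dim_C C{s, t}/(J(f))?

6

The Hessian of f at 0 has rank 0. Corank 2; j^3 = (s + 2*t)^2*(s + 3*t) has shape L^2 M (L != M), so D-series; mu = 6 gives D_6.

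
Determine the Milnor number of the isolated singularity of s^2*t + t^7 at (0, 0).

8

The Hessian of f at 0 has rank 0. Corank 2; j^3 = s^2*t has shape L^2 M (L != M), so D-series; mu = 8 gives D_8.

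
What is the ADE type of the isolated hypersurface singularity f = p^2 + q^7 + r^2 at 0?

The Hessian of f at 0 has rank 2. Corank 1: A-series; mu = 6 gives A_6.

A_6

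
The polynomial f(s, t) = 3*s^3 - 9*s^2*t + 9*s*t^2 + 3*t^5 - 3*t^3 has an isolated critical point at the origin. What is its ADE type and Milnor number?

The Hessian of f at 0 is [[0, 0], [0, 0]] with rank 0, so corank 2. A Groebner basis of the Jacobian ideal J(f) in C{s,t} is {t^4, s^2 - 2*s*t + t^2}; counting standard monomials gives mu = 8. Corank 2; j^3 = 3*(s - t)^3 is a perfect cube, so E-series; the 5-jet and mu = 8 give E_8.

Type E8, Milnor number mu = 8.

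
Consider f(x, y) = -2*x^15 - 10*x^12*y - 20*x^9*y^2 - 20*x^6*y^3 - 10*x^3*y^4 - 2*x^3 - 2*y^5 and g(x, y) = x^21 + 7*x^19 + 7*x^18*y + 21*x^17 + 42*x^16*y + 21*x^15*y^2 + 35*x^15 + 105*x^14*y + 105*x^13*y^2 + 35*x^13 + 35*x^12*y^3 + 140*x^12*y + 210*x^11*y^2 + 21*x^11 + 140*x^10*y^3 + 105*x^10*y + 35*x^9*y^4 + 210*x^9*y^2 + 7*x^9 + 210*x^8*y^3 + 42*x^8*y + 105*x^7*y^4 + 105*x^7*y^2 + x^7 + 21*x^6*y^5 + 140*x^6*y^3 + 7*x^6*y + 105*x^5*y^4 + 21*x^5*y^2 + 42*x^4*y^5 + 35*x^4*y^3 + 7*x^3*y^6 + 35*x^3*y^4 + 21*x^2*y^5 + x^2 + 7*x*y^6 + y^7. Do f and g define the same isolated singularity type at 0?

The Hessian of f at 0 is [[0, 0], [0, 0]] with rank 0, so corank 2. A Groebner basis of the Jacobian ideal J(f) in C{x,y} is {y^4, x^2}; counting standard monomials gives mu = 8. Corank 2; j^3 = -2*x^3 is a perfect cube, so E-series; the 5-jet and mu = 8 give E_8. The Hessian of g at 0 is [[2, 0], [0, 0]] with rank 1, so corank 1. A Groebner basis of the Jacobian ideal J(g) in C{x,y} is {y^6, x}; counting standard monomials gives mu = 6. Corank 1: A-series; mu = 6 gives A_6. f is E_8 but g is A_6, hence not right-equivalent.

No.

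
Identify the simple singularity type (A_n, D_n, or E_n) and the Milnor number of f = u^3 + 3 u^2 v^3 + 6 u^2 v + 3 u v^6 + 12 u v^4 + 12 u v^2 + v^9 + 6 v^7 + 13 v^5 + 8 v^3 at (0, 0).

The Hessian of f at 0 is [[0, 0], [0, 0]] with rank 0, so corank 2. A Groebner basis of the Jacobian ideal J(f) in C{u,v} is {u^2/2 + u*v^3 + 2*u*v + 2*v^2, v^4, u^3 - 12*u*v^2 - 16*v^3, u^2*v + 4*u*v^2 + 4*v^3}; counting standard monomials gives mu = 8. Corank 2; j^3 = (u + 2*v)^3 is a perfect cube, so E-series; the 5-jet and mu = 8 give E_8.

Type E_{8}, Milnor number mu = 8.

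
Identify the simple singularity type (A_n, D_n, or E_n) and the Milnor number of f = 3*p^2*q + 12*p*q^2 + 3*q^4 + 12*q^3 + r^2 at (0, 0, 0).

The Hessian of f at 0 has rank 1. Corank 2; j^3 = 3*q*(p + 2*q)^2 has shape L^2 M (L != M), so D-series; mu = 5 gives D_5.

Type D_{5}, Milnor number mu = 5.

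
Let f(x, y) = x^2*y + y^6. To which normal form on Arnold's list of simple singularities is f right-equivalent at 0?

D_7

The Hessian of f at 0 is [[0, 0], [0, 0]] with rank 0, so corank 2. A Groebner basis of the Jacobian ideal J(f) in C{x,y} is {x^2/6 + y^5, x^3, x*y}; counting standard monomials gives mu = 7. Corank 2; j^3 = x^2*y has shape L^2 M (L != M), so D-series; mu = 7 gives D_7.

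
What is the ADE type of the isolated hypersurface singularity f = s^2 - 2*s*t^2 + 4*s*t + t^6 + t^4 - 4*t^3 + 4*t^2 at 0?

A_{5}

The Hessian of f at 0 has rank 1. Corank 1: A-series; mu = 5 gives A_5.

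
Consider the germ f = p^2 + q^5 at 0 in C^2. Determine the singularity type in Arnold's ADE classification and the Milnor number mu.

Type A_{4}, Milnor number mu = 4.

The Hessian of f at 0 has rank 1. Corank 1: A-series; mu = 4 gives A_4.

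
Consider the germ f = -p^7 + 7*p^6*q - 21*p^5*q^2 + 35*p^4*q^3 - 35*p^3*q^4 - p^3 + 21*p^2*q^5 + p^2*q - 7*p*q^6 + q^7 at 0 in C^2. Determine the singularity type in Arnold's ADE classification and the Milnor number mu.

The Hessian of f at 0 has rank 0. Corank 2; j^3 = -p^2*(p - q) has shape L^2 M (L != M), so D-series; mu = 8 gives D_8.

Type D_{8}, Milnor number mu = 8.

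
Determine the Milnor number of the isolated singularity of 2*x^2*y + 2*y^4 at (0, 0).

The Hessian of f at 0 is [[0, 0], [0, 0]] with rank 0, so corank 2. A Groebner basis of the Jacobian ideal J(f) in C{x,y} is {x^3, x^2/4 + y^3, x*y}; counting standard monomials gives mu = 5. Corank 2; j^3 = 2*x^2*y has shape L^2 M (L != M), so D-series; mu = 5 gives D_5.

5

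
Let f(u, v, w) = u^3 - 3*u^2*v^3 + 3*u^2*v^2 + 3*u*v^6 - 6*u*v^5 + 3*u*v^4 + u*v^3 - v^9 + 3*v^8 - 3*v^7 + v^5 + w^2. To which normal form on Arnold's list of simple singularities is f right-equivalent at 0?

E_{7}

The Hessian of f at 0 has rank 1. Corank 2; j^3 = u^3 is a perfect cube, so E-series; the 4-jet and mu = 7 give E_7.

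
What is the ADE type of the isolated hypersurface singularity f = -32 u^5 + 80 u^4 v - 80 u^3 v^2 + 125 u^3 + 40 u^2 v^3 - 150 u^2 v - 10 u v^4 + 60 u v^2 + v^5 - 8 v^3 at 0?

E8

The Hessian of f at 0 has rank 0. Corank 2; j^3 = (5*u - 2*v)^3 is a perfect cube, so E-series; the 5-jet and mu = 8 give E_8.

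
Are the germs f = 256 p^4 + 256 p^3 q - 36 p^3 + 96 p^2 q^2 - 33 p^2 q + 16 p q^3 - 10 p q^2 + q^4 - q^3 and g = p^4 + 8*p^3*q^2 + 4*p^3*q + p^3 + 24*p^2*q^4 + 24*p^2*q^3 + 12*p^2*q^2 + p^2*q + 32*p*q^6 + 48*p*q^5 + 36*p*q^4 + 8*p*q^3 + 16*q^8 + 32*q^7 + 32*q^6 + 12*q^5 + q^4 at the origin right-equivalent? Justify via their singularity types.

Yes.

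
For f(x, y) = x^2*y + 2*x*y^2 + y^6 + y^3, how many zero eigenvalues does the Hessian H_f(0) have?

2

The Hessian at 0 is [[0, 0], [0, 0]] of rank 0; hence corank 2.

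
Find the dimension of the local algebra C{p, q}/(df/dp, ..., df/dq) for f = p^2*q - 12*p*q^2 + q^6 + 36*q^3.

The Hessian of f at 0 is [[0, 0], [0, 0]] with rank 0, so corank 2. A Groebner basis of the Jacobian ideal J(f) in C{p,q} is {p^2/6 + q^5 - 6*q^2, p^3 - 216*q^3, p*q - 6*q^2}; counting standard monomials gives mu = 7. Corank 2; j^3 = q*(p - 6*q)^2 has shape L^2 M (L != M), so D-series; mu = 7 gives D_7.

7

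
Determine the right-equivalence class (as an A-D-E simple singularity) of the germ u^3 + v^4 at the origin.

The Hessian of f at 0 is [[0, 0], [0, 0]] with rank 0, so corank 2. A Groebner basis of the Jacobian ideal J(f) in C{u,v} is {v^3, u^2}; counting standard monomials gives mu = 6. Corank 2; j^3 = u^3 is a perfect cube, so E-series; the 4-jet and mu = 6 give E_6.

E_{6}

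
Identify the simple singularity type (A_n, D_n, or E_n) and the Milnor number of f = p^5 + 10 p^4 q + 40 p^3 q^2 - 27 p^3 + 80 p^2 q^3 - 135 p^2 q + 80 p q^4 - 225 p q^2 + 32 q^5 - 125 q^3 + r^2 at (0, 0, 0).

Type E_{8}, Milnor number mu = 8.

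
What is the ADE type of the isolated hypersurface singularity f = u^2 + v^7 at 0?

The Hessian of f at 0 is [[2, 0], [0, 0]] with rank 1, so corank 1. A Groebner basis of the Jacobian ideal J(f) in C{u,v} is {v^6, u}; counting standard monomials gives mu = 6. Corank 1: A-series; mu = 6 gives A_6.

A6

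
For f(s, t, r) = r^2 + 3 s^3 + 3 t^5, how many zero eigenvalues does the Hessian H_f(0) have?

The Hessian at 0 is [[0, 0, 0], [0, 0, 0], [0, 0, 2]] of rank 1; hence corank 2.

2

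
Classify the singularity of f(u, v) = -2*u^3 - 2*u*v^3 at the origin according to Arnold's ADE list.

E_{7}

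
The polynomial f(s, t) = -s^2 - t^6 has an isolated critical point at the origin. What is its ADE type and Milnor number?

The Hessian of f at 0 has rank 1. Corank 1: A-series; mu = 5 gives A_5.

Type A5, Milnor number mu = 5.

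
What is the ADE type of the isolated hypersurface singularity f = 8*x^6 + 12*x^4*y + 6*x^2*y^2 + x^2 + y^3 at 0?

A_2

The Hessian of f at 0 has rank 1. Corank 1: A-series; mu = 2 gives A_2.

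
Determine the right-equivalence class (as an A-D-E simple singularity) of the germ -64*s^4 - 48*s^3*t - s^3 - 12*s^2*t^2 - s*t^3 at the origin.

E_{7}

The Hessian of f at 0 is [[0, 0], [0, 0]] with rank 0, so corank 2. A Groebner basis of the Jacobian ideal J(f) in C{s,t} is {3*s^2/16 + t^4 + t^3/16, s^3, s^2*t - s^2/16 - t^3/48, s^2/2 + s*t^2 + t^3/6}; counting standard monomials gives mu = 7. Corank 2; j^3 = -s^3 is a perfect cube, so E-series; the 4-jet and mu = 7 give E_7.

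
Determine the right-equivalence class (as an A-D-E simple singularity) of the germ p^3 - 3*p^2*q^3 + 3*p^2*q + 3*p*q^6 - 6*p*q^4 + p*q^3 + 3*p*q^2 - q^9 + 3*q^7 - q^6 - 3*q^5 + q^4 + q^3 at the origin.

E_{7}

The Hessian of f at 0 is [[0, 0], [0, 0]] with rank 0, so corank 2. A Groebner basis of the Jacobian ideal J(f) in C{p,q} is {p^3 + 3*p^2*q + 6*p^2 + 12*p*q + 6*q^2, -3*p^2 + p*q^2 - 6*p*q - 3*q^2, 3*p^2 + 6*p*q + q^3 + 3*q^2}; counting standard monomials gives mu = 7. Corank 2; j^3 = (p + q)^3 is a perfect cube, so E-series; the 4-jet and mu = 7 give E_7.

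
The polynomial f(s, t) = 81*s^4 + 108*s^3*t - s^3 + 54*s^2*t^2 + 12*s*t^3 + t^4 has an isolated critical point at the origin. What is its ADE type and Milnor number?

The Hessian of f at 0 is [[0, 0], [0, 0]] with rank 0, so corank 2. A Groebner basis of the Jacobian ideal J(f) in C{s,t} is {t^4, s*t^2 + t^3/9, s^2}; counting standard monomials gives mu = 6. Corank 2; j^3 = -s^3 is a perfect cube, so E-series; the 4-jet and mu = 6 give E_6.

Type E_6, Milnor number mu = 6.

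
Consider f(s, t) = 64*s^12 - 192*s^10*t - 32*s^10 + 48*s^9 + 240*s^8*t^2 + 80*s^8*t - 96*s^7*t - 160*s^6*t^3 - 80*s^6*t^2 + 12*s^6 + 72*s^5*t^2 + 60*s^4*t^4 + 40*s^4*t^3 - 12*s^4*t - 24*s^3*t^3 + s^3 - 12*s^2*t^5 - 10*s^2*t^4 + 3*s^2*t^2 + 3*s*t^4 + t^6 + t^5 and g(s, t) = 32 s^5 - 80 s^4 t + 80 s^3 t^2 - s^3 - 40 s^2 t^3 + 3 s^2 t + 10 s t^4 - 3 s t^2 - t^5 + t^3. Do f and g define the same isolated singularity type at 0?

The Hessian of f at 0 is [[0, 0], [0, 0]] with rank 0, so corank 2. A Groebner basis of the Jacobian ideal J(f) in C{s,t} is {t^4, s^3, s^2/2 + s*t^2}; counting standard monomials gives mu = 8. Corank 2; j^3 = s^3 is a perfect cube, so E-series; the 5-jet and mu = 8 give E_8. The Hessian of g at 0 is [[0, 0], [0, 0]] with rank 0, so corank 2. A Groebner basis of the Jacobian ideal J(g) in C{s,t} is {t^5, s*t^3 - 7*t^4/8, s^2 - 2*s*t + t^2}; counting standard monomials gives mu = 8. Corank 2; j^3 = -(s - t)^3 is a perfect cube, so E-series; the 5-jet and mu = 8 give E_8. Both have type E_8, hence right-equivalent.

Yes.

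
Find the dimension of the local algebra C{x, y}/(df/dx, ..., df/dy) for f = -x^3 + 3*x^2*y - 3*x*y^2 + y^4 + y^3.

6

The Hessian of f at 0 has rank 0. Corank 2; j^3 = -(x - y)^3 is a perfect cube, so E-series; the 4-jet and mu = 6 give E_6.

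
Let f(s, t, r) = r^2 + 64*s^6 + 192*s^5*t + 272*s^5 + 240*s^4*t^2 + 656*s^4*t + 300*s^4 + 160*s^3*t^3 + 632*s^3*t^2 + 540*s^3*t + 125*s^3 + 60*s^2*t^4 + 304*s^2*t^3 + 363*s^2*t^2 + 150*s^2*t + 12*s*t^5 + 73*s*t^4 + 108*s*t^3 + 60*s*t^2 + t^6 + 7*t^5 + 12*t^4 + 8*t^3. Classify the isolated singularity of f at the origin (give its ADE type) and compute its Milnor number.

The Hessian of f at 0 has rank 1. Corank 2; j^3 = (5*s + 2*t)^3 is a perfect cube, so E-series; the 5-jet and mu = 8 give E_8.

Type E8, Milnor number mu = 8.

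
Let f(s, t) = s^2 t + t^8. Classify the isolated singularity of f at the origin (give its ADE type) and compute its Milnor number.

The Hessian of f at 0 has rank 0. Corank 2; j^3 = s^2*t has shape L^2 M (L != M), so D-series; mu = 9 gives D_9.

Type D_9, Milnor number mu = 9.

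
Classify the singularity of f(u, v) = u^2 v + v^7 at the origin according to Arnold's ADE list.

D_8

The Hessian of f at 0 has rank 0. Corank 2; j^3 = u^2*v has shape L^2 M (L != M), so D-series; mu = 8 gives D_8.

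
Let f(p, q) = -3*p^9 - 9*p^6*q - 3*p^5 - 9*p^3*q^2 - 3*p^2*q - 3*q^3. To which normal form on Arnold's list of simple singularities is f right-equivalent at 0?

D_4

The Hessian of f at 0 is [[0, 0], [0, 0]] with rank 0, so corank 2. A Groebner basis of the Jacobian ideal J(f) in C{p,q} is {q^3, p^2 + 3*q^2, p*q}; counting standard monomials gives mu = 4. Corank 2; j^3 = -3*q*(p^2 + q^2) splits into three distinct lines over C (the quadratic factor has nonzero discriminant), so D_4.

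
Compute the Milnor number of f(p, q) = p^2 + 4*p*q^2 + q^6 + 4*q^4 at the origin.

The Hessian of f at 0 is [[2, 0], [0, 0]] with rank 1, so corank 1. A Groebner basis of the Jacobian ideal J(f) in C{p,q} is {p^3, p^2*q, p/2 + q^2}; counting standard monomials gives mu = 5. Corank 1: A-series; mu = 5 gives A_5.

5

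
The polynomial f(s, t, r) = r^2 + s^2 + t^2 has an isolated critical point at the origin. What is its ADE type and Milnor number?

Type A_{1}, Milnor number mu = 1.

The Hessian of f at 0 has rank 3. Corank 0: nondegenerate Morse point, so A_1.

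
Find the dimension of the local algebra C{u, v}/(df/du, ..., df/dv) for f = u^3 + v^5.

8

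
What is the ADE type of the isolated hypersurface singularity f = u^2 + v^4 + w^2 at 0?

A_3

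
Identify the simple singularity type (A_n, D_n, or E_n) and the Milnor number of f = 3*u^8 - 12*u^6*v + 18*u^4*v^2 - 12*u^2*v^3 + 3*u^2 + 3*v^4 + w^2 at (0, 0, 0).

Type A_3, Milnor number mu = 3.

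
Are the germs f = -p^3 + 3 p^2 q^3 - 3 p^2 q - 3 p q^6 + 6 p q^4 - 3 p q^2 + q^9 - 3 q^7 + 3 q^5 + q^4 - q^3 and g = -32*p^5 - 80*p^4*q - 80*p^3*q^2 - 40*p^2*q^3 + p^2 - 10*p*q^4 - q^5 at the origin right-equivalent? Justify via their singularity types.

The Hessian of f at 0 is [[0, 0], [0, 0]] with rank 0, so corank 2. A Groebner basis of the Jacobian ideal J(f) in C{p,q} is {q^3, p^2 + 2*p*q + q^2}; counting standard monomials gives mu = 6. Corank 2; j^3 = -(p + q)^3 is a perfect cube, so E-series; the 4-jet and mu = 6 give E_6. The Hessian of g at 0 is [[2, 0], [0, 0]] with rank 1, so corank 1. A Groebner basis of the Jacobian ideal J(g) in C{p,q} is {q^4, p}; counting standard monomials gives mu = 4. Corank 1: A-series; mu = 4 gives A_4. f is E_6 but g is A_4, hence not right-equivalent.

No.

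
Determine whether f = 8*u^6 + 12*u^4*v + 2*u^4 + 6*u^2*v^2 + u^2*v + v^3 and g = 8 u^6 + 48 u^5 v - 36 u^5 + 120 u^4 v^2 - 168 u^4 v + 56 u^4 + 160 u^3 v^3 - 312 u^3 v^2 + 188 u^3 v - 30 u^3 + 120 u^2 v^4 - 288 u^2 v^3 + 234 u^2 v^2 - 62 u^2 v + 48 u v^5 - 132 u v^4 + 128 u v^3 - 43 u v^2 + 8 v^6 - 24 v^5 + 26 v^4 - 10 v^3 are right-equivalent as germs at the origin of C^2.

Yes.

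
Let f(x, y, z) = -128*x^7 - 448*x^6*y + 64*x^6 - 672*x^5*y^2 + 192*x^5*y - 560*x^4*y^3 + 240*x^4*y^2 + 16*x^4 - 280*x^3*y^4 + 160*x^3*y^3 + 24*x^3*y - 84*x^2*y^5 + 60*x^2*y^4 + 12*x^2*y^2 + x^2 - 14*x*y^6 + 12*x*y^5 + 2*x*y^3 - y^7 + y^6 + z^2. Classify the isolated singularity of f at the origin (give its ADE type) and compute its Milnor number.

Type A6, Milnor number mu = 6.

The Hessian of f at 0 is [[2, 0, 0], [0, 0, 0], [0, 0, 2]] with rank 2, so corank 1. A Groebner basis of the Jacobian ideal J(f) in C{x,y,z} is {x*y + y^4, x*y^2 + x/6 + y^3/6, x^2, z}; counting standard monomials gives mu = 6. Corank 1: A-series; mu = 6 gives A_6.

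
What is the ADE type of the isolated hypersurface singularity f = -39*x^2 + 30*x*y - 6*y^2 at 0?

A_{1}

The Hessian of f at 0 has rank 2. Corank 0: nondegenerate Morse point, so A_1.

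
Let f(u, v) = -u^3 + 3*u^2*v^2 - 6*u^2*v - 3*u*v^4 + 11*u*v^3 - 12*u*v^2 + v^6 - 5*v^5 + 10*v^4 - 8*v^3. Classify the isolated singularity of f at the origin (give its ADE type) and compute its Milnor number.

The Hessian of f at 0 is [[0, 0], [0, 0]] with rank 0, so corank 2. A Groebner basis of the Jacobian ideal J(f) in C{u,v} is {-u^2 - 4*u*v + v^4 - v^3/3 - 4*v^2, u^3 - 14*u^2 - 56*u*v + 10*v^3/3 - 56*v^2, u^2*v + 13*u^2/3 + 52*u*v/3 - 23*v^3/9 + 52*v^2/3, -u^2 + u*v^2 - 4*u*v + 5*v^3/3 - 4*v^2}; counting standard monomials gives mu = 7. Corank 2; j^3 = -(u + 2*v)^3 is a perfect cube, so E-series; the 4-jet and mu = 7 give E_7.

Type E_{7}, Milnor number mu = 7.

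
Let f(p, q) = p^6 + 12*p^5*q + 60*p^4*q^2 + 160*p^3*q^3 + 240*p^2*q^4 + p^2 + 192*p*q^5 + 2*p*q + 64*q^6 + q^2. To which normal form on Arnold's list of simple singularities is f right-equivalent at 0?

A_{5}

The Hessian of f at 0 has rank 1. Corank 1: A-series; mu = 5 gives A_5.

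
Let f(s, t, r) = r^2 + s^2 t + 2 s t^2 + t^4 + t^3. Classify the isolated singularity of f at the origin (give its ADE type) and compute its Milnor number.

Type D_{5}, Milnor number mu = 5.

The Hessian of f at 0 is [[0, 0, 0], [0, 0, 0], [0, 0, 2]] with rank 1, so corank 2. A Groebner basis of the Jacobian ideal J(f) in C{s,t,r} is {s^3 - s^2/4 + t^2/4, s^2/4 + t^3 - t^2/4, s*t + t^2, r}; counting standard monomials gives mu = 5. Corank 2; j^3 = t*(s + t)^2 has shape L^2 M (L != M), so D-series; mu = 5 gives D_5.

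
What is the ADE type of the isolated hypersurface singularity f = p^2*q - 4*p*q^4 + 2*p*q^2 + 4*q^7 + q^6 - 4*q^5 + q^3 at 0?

D7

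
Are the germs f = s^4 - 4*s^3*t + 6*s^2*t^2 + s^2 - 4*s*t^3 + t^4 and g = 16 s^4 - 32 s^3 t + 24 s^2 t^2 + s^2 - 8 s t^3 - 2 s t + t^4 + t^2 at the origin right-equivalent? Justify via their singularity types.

Yes.

The Hessian of f at 0 has rank 1. Corank 1: A-series; mu = 3 gives A_3. The Hessian of g at 0 has rank 1. Corank 1: A-series; mu = 3 gives A_3. Both have type A_3, hence right-equivalent.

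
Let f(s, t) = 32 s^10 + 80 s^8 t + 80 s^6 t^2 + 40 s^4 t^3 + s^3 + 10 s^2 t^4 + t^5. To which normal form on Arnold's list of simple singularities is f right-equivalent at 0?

E8

The Hessian of f at 0 has rank 0. Corank 2; j^3 = s^3 is a perfect cube, so E-series; the 5-jet and mu = 8 give E_8.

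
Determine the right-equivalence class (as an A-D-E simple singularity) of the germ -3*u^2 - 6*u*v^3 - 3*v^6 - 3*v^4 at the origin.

A_{3}

The Hessian of f at 0 has rank 1. Corank 1: A-series; mu = 3 gives A_3.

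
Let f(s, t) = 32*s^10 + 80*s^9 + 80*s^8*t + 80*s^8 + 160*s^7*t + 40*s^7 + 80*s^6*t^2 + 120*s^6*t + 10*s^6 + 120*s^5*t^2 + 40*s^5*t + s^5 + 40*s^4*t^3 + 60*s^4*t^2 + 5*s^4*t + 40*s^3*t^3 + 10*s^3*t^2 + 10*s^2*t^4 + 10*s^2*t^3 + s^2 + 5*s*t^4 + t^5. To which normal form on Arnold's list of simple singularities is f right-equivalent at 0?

The Hessian of f at 0 is [[2, 0], [0, 0]] with rank 1, so corank 1. A Groebner basis of the Jacobian ideal J(f) in C{s,t} is {t^4, s}; counting standard monomials gives mu = 4. Corank 1: A-series; mu = 4 gives A_4.

A_4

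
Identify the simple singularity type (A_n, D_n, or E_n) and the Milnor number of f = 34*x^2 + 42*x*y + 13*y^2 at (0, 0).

Type A_{1}, Milnor number mu = 1.

The Hessian of f at 0 is [[68, 42], [42, 26]] with rank 2, so corank 0. A Groebner basis of the Jacobian ideal J(f) in C{x,y} is {x, y}; counting standard monomials gives mu = 1. Corank 0: nondegenerate Morse point, so A_1.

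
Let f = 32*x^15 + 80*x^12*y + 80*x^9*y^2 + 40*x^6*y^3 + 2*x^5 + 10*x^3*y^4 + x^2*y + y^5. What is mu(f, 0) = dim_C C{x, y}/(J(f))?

6

The Hessian of f at 0 is [[0, 0], [0, 0]] with rank 0, so corank 2. A Groebner basis of the Jacobian ideal J(f) in C{x,y} is {x^2/5 + y^4, x^3, x*y}; counting standard monomials gives mu = 6. Corank 2; j^3 = x^2*y has shape L^2 M (L != M), so D-series; mu = 6 gives D_6.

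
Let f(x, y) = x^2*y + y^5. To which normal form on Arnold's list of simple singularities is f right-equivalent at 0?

D_6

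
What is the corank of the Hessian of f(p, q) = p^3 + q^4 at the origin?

2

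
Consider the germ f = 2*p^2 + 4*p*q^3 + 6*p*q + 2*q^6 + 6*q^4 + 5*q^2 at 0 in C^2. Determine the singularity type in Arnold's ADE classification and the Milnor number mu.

Type A1, Milnor number mu = 1.

The Hessian of f at 0 is [[4, 6], [6, 10]] with rank 2, so corank 0. A Groebner basis of the Jacobian ideal J(f) in C{p,q} is {p, q}; counting standard monomials gives mu = 1. Corank 0: nondegenerate Morse point, so A_1.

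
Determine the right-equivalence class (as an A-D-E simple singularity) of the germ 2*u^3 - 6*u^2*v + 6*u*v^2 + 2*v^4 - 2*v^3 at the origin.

E_6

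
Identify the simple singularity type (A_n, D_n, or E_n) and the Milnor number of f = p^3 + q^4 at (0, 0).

The Hessian of f at 0 has rank 0. Corank 2; j^3 = p^3 is a perfect cube, so E-series; the 4-jet and mu = 6 give E_6.

Type E_{6}, Milnor number mu = 6.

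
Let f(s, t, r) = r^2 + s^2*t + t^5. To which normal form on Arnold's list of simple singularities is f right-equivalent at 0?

The Hessian of f at 0 has rank 1. Corank 2; j^3 = s^2*t has shape L^2 M (L != M), so D-series; mu = 6 gives D_6.

D6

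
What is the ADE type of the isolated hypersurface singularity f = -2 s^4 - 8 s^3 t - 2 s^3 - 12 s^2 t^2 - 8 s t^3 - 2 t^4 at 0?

E_6

The Hessian of f at 0 is [[0, 0], [0, 0]] with rank 0, so corank 2. A Groebner basis of the Jacobian ideal J(f) in C{s,t} is {t^4, s*t^2 + t^3/3, s^2}; counting standard monomials gives mu = 6. Corank 2; j^3 = -2*s^3 is a perfect cube, so E-series; the 4-jet and mu = 6 give E_6.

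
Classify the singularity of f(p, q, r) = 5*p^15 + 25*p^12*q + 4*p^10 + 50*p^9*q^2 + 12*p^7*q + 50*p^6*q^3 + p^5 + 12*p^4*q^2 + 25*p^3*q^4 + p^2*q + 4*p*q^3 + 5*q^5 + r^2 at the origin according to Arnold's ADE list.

D6

The Hessian of f at 0 is [[0, 0, 0], [0, 0, 0], [0, 0, 2]] with rank 1, so corank 2. A Groebner basis of the Jacobian ideal J(f) in C{p,q,r} is {p^3, p^2*q, -2*p^2 + p*q^2, p*q/2 + q^3, r}; counting standard monomials gives mu = 6. Corank 2; j^3 = p^2*q has shape L^2 M (L != M), so D-series; mu = 6 gives D_6.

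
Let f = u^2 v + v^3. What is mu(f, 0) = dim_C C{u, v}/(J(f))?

4

The Hessian of f at 0 has rank 0. Corank 2; j^3 = v*(u^2 + v^2) splits into three distinct lines over C (the quadratic factor has nonzero discriminant), so D_4.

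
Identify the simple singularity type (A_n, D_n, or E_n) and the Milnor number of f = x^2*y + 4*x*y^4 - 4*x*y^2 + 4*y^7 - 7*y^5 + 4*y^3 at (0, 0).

The Hessian of f at 0 has rank 0. Corank 2; j^3 = y*(x - 2*y)^2 has shape L^2 M (L != M), so D-series; mu = 6 gives D_6.

Type D_{6}, Milnor number mu = 6.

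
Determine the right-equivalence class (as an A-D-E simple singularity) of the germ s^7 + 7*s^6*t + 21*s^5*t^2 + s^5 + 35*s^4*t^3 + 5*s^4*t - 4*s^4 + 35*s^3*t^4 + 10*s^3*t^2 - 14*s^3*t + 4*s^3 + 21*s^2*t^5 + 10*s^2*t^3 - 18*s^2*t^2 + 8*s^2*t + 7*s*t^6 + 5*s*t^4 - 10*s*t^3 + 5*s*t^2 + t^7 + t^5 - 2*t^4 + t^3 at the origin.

The Hessian of f at 0 has rank 0. Corank 2; j^3 = (s + t)*(2*s + t)^2 has shape L^2 M (L != M), so D-series; mu = 8 gives D_8.

D8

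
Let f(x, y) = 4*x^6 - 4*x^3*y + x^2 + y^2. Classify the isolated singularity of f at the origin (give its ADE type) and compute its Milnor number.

The Hessian of f at 0 has rank 2. Corank 0: nondegenerate Morse point, so A_1.

Type A1, Milnor number mu = 1.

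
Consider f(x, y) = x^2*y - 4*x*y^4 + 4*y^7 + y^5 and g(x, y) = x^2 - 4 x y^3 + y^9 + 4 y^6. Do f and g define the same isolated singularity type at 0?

No.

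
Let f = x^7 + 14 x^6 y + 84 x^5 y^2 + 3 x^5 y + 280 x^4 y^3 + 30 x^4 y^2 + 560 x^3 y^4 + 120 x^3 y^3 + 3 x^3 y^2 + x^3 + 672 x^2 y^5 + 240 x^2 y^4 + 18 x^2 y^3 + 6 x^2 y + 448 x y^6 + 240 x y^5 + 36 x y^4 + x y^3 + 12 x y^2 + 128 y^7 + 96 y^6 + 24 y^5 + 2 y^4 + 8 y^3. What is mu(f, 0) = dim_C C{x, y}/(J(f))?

7

The Hessian of f at 0 is [[0, 0], [0, 0]] with rank 0, so corank 2. A Groebner basis of the Jacobian ideal J(f) in C{x,y} is {x^3 + 6*x^2*y + 48*x^2 + 192*x*y + 192*y^2, -6*x^2 + x*y^2 - 24*x*y - 24*y^2, 3*x^2 + 12*x*y + y^3 + 12*y^2}; counting standard monomials gives mu = 7. Corank 2; j^3 = (x + 2*y)^3 is a perfect cube, so E-series; the 4-jet and mu = 7 give E_7.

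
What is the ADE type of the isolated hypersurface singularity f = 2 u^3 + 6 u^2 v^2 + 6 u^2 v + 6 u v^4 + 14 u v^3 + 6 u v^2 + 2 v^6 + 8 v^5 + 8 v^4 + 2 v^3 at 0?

The Hessian of f at 0 is [[0, 0], [0, 0]] with rank 0, so corank 2. A Groebner basis of the Jacobian ideal J(f) in C{u,v} is {-u^2 - 2*u*v + v^4 - v^3/3 - v^2, u^3 + 2*u^2 + 4*u*v + 5*v^3/3 + 2*v^2, u^2*v - 5*u^2/3 - 10*u*v/3 - 14*v^3/9 - 5*v^2/3, u^2 + u*v^2 + 2*u*v + 4*v^3/3 + v^2}; counting standard monomials gives mu = 7. Corank 2; j^3 = 2*(u + v)^3 is a perfect cube, so E-series; the 4-jet and mu = 7 give E_7.

E7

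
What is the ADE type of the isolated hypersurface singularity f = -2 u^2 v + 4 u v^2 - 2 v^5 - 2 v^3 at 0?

D_{6}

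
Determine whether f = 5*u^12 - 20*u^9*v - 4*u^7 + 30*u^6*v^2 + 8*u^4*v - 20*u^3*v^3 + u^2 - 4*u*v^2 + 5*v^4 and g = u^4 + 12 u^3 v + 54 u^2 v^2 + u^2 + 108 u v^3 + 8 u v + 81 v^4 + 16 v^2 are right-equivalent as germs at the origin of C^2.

The Hessian of f at 0 has rank 1. Corank 1: A-series; mu = 3 gives A_3. The Hessian of g at 0 has rank 1. Corank 1: A-series; mu = 3 gives A_3. Both have type A_3, hence right-equivalent.

Yes.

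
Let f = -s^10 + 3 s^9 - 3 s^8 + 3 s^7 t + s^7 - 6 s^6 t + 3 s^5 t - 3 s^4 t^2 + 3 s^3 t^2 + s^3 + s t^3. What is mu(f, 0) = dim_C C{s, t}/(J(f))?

The Hessian of f at 0 has rank 0. Corank 2; j^3 = s^3 is a perfect cube, so E-series; the 4-jet and mu = 7 give E_7.

7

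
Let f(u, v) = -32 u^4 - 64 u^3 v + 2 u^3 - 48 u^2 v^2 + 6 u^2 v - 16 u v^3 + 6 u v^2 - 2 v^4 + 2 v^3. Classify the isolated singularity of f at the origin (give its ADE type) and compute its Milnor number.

Type E_6, Milnor number mu = 6.

The Hessian of f at 0 is [[0, 0], [0, 0]] with rank 0, so corank 2. A Groebner basis of the Jacobian ideal J(f) in C{u,v} is {v^4, u*v^2 + 5*v^3/6, u^2 + 2*u*v + v^2}; counting standard monomials gives mu = 6. Corank 2; j^3 = 2*(u + v)^3 is a perfect cube, so E-series; the 4-jet and mu = 6 give E_6.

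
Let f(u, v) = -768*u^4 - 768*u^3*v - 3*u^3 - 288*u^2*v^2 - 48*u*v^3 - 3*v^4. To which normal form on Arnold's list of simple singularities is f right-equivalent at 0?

E_{6}

The Hessian of f at 0 has rank 0. Corank 2; j^3 = -3*u^3 is a perfect cube, so E-series; the 4-jet and mu = 6 give E_6.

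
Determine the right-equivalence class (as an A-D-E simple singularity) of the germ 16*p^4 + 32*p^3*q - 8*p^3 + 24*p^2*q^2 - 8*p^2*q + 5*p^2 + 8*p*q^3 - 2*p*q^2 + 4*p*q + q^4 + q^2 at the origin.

The Hessian of f at 0 is [[10, 4], [4, 2]] with rank 2, so corank 0. A Groebner basis of the Jacobian ideal J(f) in C{p,q} is {p, q}; counting standard monomials gives mu = 1. Corank 0: nondegenerate Morse point, so A_1.

A1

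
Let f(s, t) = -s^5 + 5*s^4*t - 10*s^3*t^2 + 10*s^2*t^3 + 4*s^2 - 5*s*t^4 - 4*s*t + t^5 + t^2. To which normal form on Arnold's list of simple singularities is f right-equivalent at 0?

A_4

The Hessian of f at 0 is [[8, -4], [-4, 2]] with rank 1, so corank 1. A Groebner basis of the Jacobian ideal J(f) in C{s,t} is {t^4, s - t/2}; counting standard monomials gives mu = 4. Corank 1: A-series; mu = 4 gives A_4.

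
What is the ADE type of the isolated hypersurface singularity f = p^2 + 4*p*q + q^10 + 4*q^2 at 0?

A_9

The Hessian of f at 0 has rank 1. Corank 1: A-series; mu = 9 gives A_9.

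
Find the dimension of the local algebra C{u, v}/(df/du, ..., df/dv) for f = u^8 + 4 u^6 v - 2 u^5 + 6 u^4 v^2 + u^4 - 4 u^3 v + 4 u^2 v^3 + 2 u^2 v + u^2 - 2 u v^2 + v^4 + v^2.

The Hessian of f at 0 is [[2, 0], [0, 2]] with rank 2, so corank 0. A Groebner basis of the Jacobian ideal J(f) in C{u,v} is {u, v}; counting standard monomials gives mu = 1. Corank 0: nondegenerate Morse point, so A_1.

1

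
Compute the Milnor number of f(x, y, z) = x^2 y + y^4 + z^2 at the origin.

5

The Hessian of f at 0 is [[0, 0, 0], [0, 0, 0], [0, 0, 2]] with rank 1, so corank 2. A Groebner basis of the Jacobian ideal J(f) in C{x,y,z} is {x^3, x^2/4 + y^3, x*y, z}; counting standard monomials gives mu = 5. Corank 2; j^3 = x^2*y has shape L^2 M (L != M), so D-series; mu = 5 gives D_5.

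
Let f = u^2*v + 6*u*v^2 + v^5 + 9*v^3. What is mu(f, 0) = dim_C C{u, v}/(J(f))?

The Hessian of f at 0 has rank 0. Corank 2; j^3 = v*(u + 3*v)^2 has shape L^2 M (L != M), so D-series; mu = 6 gives D_6.

6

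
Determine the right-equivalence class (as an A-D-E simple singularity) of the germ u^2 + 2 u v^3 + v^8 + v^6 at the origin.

A_7

The Hessian of f at 0 has rank 1. Corank 1: A-series; mu = 7 gives A_7.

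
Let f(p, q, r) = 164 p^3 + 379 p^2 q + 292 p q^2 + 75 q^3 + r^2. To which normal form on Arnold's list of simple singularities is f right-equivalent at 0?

The Hessian of f at 0 has rank 1. Corank 2; j^3 = (4*p + 3*q)*(41*p^2 + 64*p*q + 25*q^2) splits into three distinct lines over C (the quadratic factor has nonzero discriminant), so D_4.

D_{4}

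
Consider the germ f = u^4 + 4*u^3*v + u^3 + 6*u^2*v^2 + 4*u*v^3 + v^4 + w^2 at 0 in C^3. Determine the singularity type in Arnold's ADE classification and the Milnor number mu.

Type E6, Milnor number mu = 6.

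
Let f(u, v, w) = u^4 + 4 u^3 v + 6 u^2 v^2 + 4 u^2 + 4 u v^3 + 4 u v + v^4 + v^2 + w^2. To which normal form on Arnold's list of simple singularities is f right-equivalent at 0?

The Hessian of f at 0 has rank 2. Corank 1: A-series; mu = 3 gives A_3.

A_3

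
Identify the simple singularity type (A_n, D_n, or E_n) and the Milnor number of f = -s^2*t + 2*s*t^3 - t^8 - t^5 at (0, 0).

Type D_{9}, Milnor number mu = 9.

The Hessian of f at 0 has rank 0. Corank 2; j^3 = -s^2*t has shape L^2 M (L != M), so D-series; mu = 9 gives D_9.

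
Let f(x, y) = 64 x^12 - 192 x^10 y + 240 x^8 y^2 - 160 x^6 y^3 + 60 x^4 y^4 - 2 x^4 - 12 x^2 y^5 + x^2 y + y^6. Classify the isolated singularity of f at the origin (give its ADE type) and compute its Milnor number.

Type D7, Milnor number mu = 7.

The Hessian of f at 0 has rank 0. Corank 2; j^3 = x^2*y has shape L^2 M (L != M), so D-series; mu = 7 gives D_7.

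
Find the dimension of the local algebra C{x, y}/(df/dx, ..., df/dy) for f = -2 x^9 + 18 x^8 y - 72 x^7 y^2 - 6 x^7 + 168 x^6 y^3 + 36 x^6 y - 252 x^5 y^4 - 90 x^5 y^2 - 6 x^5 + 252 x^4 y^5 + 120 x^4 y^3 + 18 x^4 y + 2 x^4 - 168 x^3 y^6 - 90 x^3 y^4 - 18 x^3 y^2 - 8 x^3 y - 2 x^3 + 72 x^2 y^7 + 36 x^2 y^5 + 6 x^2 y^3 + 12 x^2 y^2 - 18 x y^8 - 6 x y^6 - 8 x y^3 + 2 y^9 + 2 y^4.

6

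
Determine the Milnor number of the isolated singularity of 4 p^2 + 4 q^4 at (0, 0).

3

The Hessian of f at 0 has rank 1. Corank 1: A-series; mu = 3 gives A_3.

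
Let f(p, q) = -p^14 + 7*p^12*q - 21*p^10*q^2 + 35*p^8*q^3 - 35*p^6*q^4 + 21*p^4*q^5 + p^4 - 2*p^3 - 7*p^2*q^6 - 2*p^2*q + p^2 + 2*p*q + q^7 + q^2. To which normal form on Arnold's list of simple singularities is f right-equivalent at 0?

A_6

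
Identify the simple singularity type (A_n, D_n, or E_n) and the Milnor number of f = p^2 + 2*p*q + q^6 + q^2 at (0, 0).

Type A_5, Milnor number mu = 5.

The Hessian of f at 0 is [[2, 2], [2, 2]] with rank 1, so corank 1. A Groebner basis of the Jacobian ideal J(f) in C{p,q} is {q^5, p + q}; counting standard monomials gives mu = 5. Corank 1: A-series; mu = 5 gives A_5.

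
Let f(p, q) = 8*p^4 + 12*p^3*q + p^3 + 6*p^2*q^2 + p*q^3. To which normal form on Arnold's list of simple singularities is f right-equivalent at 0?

The Hessian of f at 0 is [[0, 0], [0, 0]] with rank 0, so corank 2. A Groebner basis of the Jacobian ideal J(f) in C{p,q} is {3*p^2/4 + q^4 + q^3/4, p^3, p^2*q - p^2/4 - q^3/12, p^2 + p*q^2 + q^3/3}; counting standard monomials gives mu = 7. Corank 2; j^3 = p^3 is a perfect cube, so E-series; the 4-jet and mu = 7 give E_7.

E7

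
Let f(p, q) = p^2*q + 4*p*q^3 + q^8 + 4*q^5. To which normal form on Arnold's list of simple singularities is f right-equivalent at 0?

D9

The Hessian of f at 0 has rank 0. Corank 2; j^3 = p^2*q has shape L^2 M (L != M), so D-series; mu = 9 gives D_9.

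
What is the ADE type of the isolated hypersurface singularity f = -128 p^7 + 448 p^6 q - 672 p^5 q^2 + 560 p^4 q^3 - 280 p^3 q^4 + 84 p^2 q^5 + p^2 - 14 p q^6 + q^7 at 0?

The Hessian of f at 0 is [[2, 0], [0, 0]] with rank 1, so corank 1. A Groebner basis of the Jacobian ideal J(f) in C{p,q} is {q^6, p}; counting standard monomials gives mu = 6. Corank 1: A-series; mu = 6 gives A_6.

A_6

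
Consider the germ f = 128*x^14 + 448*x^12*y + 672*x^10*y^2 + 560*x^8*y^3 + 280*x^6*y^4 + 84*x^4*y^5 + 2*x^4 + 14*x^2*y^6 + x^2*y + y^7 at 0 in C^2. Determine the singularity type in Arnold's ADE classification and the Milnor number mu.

Type D_{8}, Milnor number mu = 8.

The Hessian of f at 0 has rank 0. Corank 2; j^3 = x^2*y has shape L^2 M (L != M), so D-series; mu = 8 gives D_8.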